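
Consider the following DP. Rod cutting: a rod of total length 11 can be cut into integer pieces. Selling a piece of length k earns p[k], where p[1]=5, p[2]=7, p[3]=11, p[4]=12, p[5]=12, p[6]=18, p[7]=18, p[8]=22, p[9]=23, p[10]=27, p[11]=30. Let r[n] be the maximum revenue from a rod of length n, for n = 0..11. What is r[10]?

   n    0    1    2    3    4    5    6    7    8    9   10   11
r[n]    0    5   10   15   20   25   30   35   40   45   50   55

50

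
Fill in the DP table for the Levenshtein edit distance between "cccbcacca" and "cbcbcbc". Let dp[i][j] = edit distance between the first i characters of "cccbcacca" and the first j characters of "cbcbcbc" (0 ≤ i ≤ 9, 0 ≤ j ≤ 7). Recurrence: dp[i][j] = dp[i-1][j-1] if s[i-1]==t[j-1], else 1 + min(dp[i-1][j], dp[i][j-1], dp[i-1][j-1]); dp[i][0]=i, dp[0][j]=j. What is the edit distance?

   ''  c  b  c  b  c  b  c
''  0  1  2  3  4  5  6  7
 c  1  0  1  2  3  4  5  6
 c  2  1  1  1  2  3  4  5
 c  3  2  2  1  2  2  3  4
 b  4  3  2  2  1  2  2  3
 c  5  4  3  2  2  1  2  2
 a  6  5  4  3  3  2  2  3
 c  7  6  5  4  4  3  3  2
 c  8  7  6  5  5  4  4  3
 a  9  8  7  6  6  5  5  4

4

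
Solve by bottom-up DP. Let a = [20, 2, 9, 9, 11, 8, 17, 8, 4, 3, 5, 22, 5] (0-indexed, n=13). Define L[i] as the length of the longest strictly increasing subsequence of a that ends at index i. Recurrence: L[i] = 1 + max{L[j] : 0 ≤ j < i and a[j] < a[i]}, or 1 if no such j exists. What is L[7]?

   i    0    1    2    3    4    5    6    7    8    9   10   11   12
a[i]   20    2    9    9   11    8   17    8    4    3    5   22    5
L[i]    1    1    2    2    3    2    4    2    2    2    3    5    3

2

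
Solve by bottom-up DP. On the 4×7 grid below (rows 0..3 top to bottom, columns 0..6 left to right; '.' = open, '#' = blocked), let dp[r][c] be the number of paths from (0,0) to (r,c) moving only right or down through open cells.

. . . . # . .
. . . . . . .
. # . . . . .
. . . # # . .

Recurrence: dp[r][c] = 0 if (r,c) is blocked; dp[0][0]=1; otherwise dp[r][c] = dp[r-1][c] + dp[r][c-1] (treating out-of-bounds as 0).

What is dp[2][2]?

r\c   0   1   2   3   4   5   6
  0   1   1   1   1   0   0   0
  1   1   2   3   4   4   4   4
  2   1   0   3   7  11  15  19
  3   1   1   4   0   0  15  34

3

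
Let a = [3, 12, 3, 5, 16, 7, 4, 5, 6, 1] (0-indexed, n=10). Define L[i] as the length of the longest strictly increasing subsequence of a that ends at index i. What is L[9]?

   i    0    1    2    3    4    5    6    7    8    9
a[i]    3   12    3    5   16    7    4    5    6    1
L[i]    1    2    1    2    3    3    2    3    4    1

1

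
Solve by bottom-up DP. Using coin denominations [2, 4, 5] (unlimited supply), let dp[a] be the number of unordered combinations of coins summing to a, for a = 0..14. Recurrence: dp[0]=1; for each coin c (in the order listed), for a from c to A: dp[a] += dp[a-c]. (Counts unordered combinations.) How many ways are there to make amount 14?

6

after  coin     0     1     2     3     4     5     6     7     8     9    10    11    12    13    14
          2     1     0     1     0     1     0     1     0     1     0     1     0     1     0     1
          4     1     0     1     0     2     0     2     0     3     0     3     0     4     0     4
          5     1     0     1     0     2     1     2     1     3     2     4     2     5     3     6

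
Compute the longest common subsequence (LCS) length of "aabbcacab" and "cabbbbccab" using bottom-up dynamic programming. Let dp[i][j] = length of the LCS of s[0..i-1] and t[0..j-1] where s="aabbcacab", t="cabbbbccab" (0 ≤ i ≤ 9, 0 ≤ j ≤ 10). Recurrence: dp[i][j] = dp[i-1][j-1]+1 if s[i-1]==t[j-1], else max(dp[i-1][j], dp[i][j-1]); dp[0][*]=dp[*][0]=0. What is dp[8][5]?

3

   ''  c  a  b  b  b  b  c  c  a  b
''  0  0  0  0  0  0  0  0  0  0  0
 a  0  0  1  1  1  1  1  1  1  1  1
 a  0  0  1  1  1  1  1  1  1  2  2
 b  0  0  1  2  2  2  2  2  2  2  3
 b  0  0  1  2  3  3  3  3  3  3  3
 c  0  1  1  2  3  3  3  4  4  4  4
 a  0  1  2  2  3  3  3  4  4  5  5
 c  0  1  2  2  3  3  3  4  5  5  5
 a  0  1  2  2  3  3  3  4  5  6  6
 b  0  1  2  3  3  4  4  4  5  6  7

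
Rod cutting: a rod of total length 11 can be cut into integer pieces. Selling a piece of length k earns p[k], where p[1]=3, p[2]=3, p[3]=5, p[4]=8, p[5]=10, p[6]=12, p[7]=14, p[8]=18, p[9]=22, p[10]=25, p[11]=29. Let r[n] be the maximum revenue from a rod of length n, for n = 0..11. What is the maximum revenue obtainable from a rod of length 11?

33

   n    0    1    2    3    4    5    6    7    8    9   10   11
r[n]    0    3    6    9   12   15   18   21   24   27   30   33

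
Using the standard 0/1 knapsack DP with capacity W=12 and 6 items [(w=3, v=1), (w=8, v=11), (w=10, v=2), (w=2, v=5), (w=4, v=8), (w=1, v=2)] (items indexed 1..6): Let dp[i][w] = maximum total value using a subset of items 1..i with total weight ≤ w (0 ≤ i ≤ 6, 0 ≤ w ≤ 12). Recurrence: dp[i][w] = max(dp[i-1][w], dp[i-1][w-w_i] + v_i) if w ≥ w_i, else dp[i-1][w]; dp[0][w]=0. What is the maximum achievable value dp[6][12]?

i\w   0   1   2   3   4   5   6   7   8   9  10  11  12
  0   0   0   0   0   0   0   0   0   0   0   0   0   0
  1   0   0   0   1   1   1   1   1   1   1   1   1   1
  2   0   0   0   1   1   1   1   1  11  11  11  12  12
  3   0   0   0   1   1   1   1   1  11  11  11  12  12
  4   0   0   5   5   5   6   6   6  11  11  16  16  16
  5   0   0   5   5   8   8  13  13  13  14  16  16  19
  6   0   2   5   7   8  10  13  15  15  15  16  18  19

19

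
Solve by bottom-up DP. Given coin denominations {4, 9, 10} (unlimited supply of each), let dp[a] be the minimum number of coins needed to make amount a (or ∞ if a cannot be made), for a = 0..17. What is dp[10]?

1

 a  0  1  2  3  4  5  6  7  8  9 10 11 12 13 14 15 16 17
dp  0  -  -  -  1  -  -  -  2  1  1  -  3  2  2  -  4  3
(- denotes ∞ / unreachable)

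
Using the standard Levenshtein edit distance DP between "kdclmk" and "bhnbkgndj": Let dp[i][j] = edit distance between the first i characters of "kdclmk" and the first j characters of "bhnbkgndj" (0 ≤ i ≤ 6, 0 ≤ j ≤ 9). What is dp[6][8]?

   ''  b  h  n  b  k  g  n  d  j
''  0  1  2  3  4  5  6  7  8  9
 k  1  1  2  3  4  4  5  6  7  8
 d  2  2  2  3  4  5  5  6  6  7
 c  3  3  3  3  4  5  6  6  7  7
 l  4  4  4  4  4  5  6  7  7  8
 m  5  5  5  5  5  5  6  7  8  8
 k  6  6  6  6  6  5  6  7  8  9

8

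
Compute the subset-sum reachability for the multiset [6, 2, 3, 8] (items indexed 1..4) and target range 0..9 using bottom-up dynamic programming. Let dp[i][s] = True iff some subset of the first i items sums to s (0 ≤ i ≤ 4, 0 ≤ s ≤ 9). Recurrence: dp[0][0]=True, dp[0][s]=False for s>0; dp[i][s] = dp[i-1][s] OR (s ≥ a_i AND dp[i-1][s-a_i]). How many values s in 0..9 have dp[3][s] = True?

7

i\s   0   1   2   3   4   5   6   7   8   9
  0   T   F   F   F   F   F   F   F   F   F
  1   T   F   F   F   F   F   T   F   F   F
  2   T   F   T   F   F   F   T   F   T   F
  3   T   F   T   T   F   T   T   F   T   T
  4   T   F   T   T   F   T   T   F   T   T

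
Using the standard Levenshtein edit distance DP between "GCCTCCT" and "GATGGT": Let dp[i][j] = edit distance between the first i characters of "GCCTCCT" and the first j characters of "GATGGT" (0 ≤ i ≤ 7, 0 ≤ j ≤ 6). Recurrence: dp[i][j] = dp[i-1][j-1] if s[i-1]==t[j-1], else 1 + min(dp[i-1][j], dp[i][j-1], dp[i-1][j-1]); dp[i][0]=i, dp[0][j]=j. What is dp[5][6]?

   ''  G  A  T  G  G  T
''  0  1  2  3  4  5  6
 G  1  0  1  2  3  4  5
 C  2  1  1  2  3  4  5
 C  3  2  2  2  3  4  5
 T  4  3  3  2  3  4  4
 C  5  4  4  3  3  4  5
 C  6  5  5  4  4  4  5
 T  7  6  6  5  5  5  4

5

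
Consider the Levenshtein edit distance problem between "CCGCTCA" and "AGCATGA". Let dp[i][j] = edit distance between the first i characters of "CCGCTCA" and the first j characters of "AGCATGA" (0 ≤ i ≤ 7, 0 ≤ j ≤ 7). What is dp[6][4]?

4

   ''  A  G  C  A  T  G  A
''  0  1  2  3  4  5  6  7
 C  1  1  2  2  3  4  5  6
 C  2  2  2  2  3  4  5  6
 G  3  3  2  3  3  4  4  5
 C  4  4  3  2  3  4  5  5
 T  5  5  4  3  3  3  4  5
 C  6  6  5  4  4  4  4  5
 A  7  6  6  5  4  5  5  4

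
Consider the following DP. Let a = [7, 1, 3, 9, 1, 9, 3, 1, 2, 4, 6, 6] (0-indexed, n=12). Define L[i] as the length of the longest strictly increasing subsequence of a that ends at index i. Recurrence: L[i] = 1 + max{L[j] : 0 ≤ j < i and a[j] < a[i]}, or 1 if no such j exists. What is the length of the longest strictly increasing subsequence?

4

   i    0    1    2    3    4    5    6    7    8    9   10   11
a[i]    7    1    3    9    1    9    3    1    2    4    6    6
L[i]    1    1    2    3    1    3    2    1    2    3    4    4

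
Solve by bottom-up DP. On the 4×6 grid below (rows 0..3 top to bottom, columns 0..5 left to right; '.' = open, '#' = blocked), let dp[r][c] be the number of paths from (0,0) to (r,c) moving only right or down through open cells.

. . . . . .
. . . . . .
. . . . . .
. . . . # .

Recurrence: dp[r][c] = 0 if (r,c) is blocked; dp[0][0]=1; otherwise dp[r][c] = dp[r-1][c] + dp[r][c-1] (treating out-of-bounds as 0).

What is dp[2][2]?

6

r\c   0   1   2   3   4   5
  0   1   1   1   1   1   1
  1   1   2   3   4   5   6
  2   1   3   6  10  15  21
  3   1   4  10  20   0  21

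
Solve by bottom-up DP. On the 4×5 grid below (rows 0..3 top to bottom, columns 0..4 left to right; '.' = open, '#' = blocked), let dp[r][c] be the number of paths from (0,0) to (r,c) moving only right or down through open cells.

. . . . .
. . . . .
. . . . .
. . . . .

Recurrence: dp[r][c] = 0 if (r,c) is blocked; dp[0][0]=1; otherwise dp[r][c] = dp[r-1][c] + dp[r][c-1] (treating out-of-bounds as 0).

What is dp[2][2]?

6

r\c   0   1   2   3   4
  0   1   1   1   1   1
  1   1   2   3   4   5
  2   1   3   6  10  15
  3   1   4  10  20  35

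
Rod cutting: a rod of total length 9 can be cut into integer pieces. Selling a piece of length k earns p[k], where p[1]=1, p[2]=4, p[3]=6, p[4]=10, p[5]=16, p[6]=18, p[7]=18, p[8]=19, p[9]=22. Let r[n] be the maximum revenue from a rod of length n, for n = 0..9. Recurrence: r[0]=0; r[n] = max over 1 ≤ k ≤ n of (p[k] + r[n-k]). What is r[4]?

   n    0    1    2    3    4    5    6    7    8    9
r[n]    0    1    4    6   10   16   18   20   22   26

10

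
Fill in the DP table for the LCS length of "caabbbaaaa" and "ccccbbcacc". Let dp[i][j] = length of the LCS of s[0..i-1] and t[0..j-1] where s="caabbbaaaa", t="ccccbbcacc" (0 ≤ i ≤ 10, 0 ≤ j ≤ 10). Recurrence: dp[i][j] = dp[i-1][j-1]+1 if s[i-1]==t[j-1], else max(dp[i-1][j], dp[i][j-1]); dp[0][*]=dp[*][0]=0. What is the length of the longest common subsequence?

4

   ''  c  c  c  c  b  b  c  a  c  c
''  0  0  0  0  0  0  0  0  0  0  0
 c  0  1  1  1  1  1  1  1  1  1  1
 a  0  1  1  1  1  1  1  1  2  2  2
 a  0  1  1  1  1  1  1  1  2  2  2
 b  0  1  1  1  1  2  2  2  2  2  2
 b  0  1  1  1  1  2  3  3  3  3  3
 b  0  1  1  1  1  2  3  3  3  3  3
 a  0  1  1  1  1  2  3  3  4  4  4
 a  0  1  1  1  1  2  3  3  4  4  4
 a  0  1  1  1  1  2  3  3  4  4  4
 a  0  1  1  1  1  2  3  3  4  4  4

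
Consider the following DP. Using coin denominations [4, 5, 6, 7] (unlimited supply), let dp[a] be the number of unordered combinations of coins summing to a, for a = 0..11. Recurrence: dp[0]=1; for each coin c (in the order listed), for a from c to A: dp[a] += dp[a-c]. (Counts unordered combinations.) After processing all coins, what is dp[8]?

after  coin     0     1     2     3     4     5     6     7     8     9    10    11
          4     1     0     0     0     1     0     0     0     1     0     0     0
          5     1     0     0     0     1     1     0     0     1     1     1     0
          6     1     0     0     0     1     1     1     0     1     1     2     1
          7     1     0     0     0     1     1     1     1     1     1     2     2

1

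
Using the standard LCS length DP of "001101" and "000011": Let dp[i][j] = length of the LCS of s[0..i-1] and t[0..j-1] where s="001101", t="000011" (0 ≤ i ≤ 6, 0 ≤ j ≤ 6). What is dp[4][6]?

   ''  0  0  0  0  1  1
''  0  0  0  0  0  0  0
 0  0  1  1  1  1  1  1
 0  0  1  2  2  2  2  2
 1  0  1  2  2  2  3  3
 1  0  1  2  2  2  3  4
 0  0  1  2  3  3  3  4
 1  0  1  2  3  3  4  4

4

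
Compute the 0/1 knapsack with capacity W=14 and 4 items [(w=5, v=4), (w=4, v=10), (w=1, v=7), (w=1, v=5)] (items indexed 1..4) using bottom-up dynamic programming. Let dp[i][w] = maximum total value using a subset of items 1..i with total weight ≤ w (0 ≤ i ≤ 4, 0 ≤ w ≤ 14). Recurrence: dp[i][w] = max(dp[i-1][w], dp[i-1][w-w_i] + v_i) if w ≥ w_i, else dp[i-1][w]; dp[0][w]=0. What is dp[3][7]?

i\w   0   1   2   3   4   5   6   7   8   9  10  11  12  13  14
  0   0   0   0   0   0   0   0   0   0   0   0   0   0   0   0
  1   0   0   0   0   0   4   4   4   4   4   4   4   4   4   4
  2   0   0   0   0  10  10  10  10  10  14  14  14  14  14  14
  3   0   7   7   7  10  17  17  17  17  17  21  21  21  21  21
  4   0   7  12  12  12  17  22  22  22  22  22  26  26  26  26

17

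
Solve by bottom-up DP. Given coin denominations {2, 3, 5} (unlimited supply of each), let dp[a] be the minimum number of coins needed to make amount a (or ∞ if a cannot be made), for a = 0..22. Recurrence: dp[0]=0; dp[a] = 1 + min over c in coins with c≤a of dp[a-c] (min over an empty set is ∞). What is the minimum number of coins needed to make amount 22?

5

 a  0  1  2  3  4  5  6  7  8  9 10 11 12 13 14 15 16 17 18 19 20 21 22
dp  0  -  1  1  2  1  2  2  2  3  2  3  3  3  4  3  4  4  4  5  4  5  5
(- denotes ∞ / unreachable)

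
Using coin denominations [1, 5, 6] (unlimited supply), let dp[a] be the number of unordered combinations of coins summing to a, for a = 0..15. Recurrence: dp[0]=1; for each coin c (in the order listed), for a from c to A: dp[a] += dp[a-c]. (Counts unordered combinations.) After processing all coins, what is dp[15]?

7

after  coin     0     1     2     3     4     5     6     7     8     9    10    11    12    13    14    15
          1     1     1     1     1     1     1     1     1     1     1     1     1     1     1     1     1
          5     1     1     1     1     1     2     2     2     2     2     3     3     3     3     3     4
          6     1     1     1     1     1     2     3     3     3     3     4     5     6     6     6     7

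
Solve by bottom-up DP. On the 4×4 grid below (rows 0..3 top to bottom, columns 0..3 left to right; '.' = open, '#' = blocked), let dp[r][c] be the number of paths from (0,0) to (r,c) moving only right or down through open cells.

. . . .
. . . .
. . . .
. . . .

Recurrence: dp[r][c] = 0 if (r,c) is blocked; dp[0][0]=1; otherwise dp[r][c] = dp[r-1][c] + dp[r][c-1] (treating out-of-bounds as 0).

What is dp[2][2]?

r\c   0   1   2   3
  0   1   1   1   1
  1   1   2   3   4
  2   1   3   6  10
  3   1   4  10  20

6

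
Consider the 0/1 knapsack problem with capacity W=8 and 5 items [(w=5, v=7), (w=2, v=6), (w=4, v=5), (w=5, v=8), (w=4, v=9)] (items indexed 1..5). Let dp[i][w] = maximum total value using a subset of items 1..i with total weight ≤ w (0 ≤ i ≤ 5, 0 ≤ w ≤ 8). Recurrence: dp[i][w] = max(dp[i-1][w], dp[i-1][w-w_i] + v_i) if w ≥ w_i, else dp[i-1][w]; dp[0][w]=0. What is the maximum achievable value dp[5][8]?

i\w   0   1   2   3   4   5   6   7   8
  0   0   0   0   0   0   0   0   0   0
  1   0   0   0   0   0   7   7   7   7
  2   0   0   6   6   6   7   7  13  13
  3   0   0   6   6   6   7  11  13  13
  4   0   0   6   6   6   8  11  14  14
  5   0   0   6   6   9   9  15  15  15

15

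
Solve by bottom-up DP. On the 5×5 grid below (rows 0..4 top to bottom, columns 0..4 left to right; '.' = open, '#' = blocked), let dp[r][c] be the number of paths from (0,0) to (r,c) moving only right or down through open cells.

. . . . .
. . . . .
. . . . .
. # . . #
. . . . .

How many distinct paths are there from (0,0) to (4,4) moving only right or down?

23

r\c   0   1   2   3   4
  0   1   1   1   1   1
  1   1   2   3   4   5
  2   1   3   6  10  15
  3   1   0   6  16   0
  4   1   1   7  23  23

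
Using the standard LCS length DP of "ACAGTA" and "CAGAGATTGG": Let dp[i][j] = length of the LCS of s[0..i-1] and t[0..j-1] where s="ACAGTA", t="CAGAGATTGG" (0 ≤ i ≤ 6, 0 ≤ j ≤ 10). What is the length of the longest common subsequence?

   ''  C  A  G  A  G  A  T  T  G  G
''  0  0  0  0  0  0  0  0  0  0  0
 A  0  0  1  1  1  1  1  1  1  1  1
 C  0  1  1  1  1  1  1  1  1  1  1
 A  0  1  2  2  2  2  2  2  2  2  2
 G  0  1  2  3  3  3  3  3  3  3  3
 T  0  1  2  3  3  3  3  4  4  4  4
 A  0  1  2  3  4  4  4  4  4  4  4

4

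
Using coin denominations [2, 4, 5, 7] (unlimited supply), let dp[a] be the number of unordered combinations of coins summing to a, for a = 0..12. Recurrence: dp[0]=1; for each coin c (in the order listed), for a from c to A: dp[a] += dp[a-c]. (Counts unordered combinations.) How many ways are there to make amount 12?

after  coin     0     1     2     3     4     5     6     7     8     9    10    11    12
          2     1     0     1     0     1     0     1     0     1     0     1     0     1
          4     1     0     1     0     2     0     2     0     3     0     3     0     4
          5     1     0     1     0     2     1     2     1     3     2     4     2     5
          7     1     0     1     0     2     1     2     2     3     3     4     4     6

6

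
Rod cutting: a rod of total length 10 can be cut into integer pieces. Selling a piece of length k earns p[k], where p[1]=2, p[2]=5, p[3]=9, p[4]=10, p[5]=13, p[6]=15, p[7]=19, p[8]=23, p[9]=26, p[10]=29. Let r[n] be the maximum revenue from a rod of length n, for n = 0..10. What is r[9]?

   n    0    1    2    3    4    5    6    7    8    9   10
r[n]    0    2    5    9   11   14   18   20   23   27   29

27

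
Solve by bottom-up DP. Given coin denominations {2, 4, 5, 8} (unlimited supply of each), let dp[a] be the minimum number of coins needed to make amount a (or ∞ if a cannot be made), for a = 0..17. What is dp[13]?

2

 a  0  1  2  3  4  5  6  7  8  9 10 11 12 13 14 15 16 17
dp  0  -  1  -  1  1  2  2  1  2  2  3  2  2  3  3  2  3
(- denotes ∞ / unreachable)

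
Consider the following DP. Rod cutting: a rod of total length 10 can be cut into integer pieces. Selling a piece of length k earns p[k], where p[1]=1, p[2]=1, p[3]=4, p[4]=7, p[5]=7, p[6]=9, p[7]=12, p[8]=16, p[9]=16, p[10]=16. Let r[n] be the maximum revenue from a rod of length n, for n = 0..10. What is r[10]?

   n    0    1    2    3    4    5    6    7    8    9   10
r[n]    0    1    2    4    7    8    9   12   16   17   18

18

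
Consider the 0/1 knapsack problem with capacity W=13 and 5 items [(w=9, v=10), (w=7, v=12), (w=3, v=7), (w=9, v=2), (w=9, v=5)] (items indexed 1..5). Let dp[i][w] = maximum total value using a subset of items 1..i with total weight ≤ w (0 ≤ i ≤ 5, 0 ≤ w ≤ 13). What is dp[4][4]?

7

i\w   0   1   2   3   4   5   6   7   8   9  10  11  12  13
  0   0   0   0   0   0   0   0   0   0   0   0   0   0   0
  1   0   0   0   0   0   0   0   0   0  10  10  10  10  10
  2   0   0   0   0   0   0   0  12  12  12  12  12  12  12
  3   0   0   0   7   7   7   7  12  12  12  19  19  19  19
  4   0   0   0   7   7   7   7  12  12  12  19  19  19  19
  5   0   0   0   7   7   7   7  12  12  12  19  19  19  19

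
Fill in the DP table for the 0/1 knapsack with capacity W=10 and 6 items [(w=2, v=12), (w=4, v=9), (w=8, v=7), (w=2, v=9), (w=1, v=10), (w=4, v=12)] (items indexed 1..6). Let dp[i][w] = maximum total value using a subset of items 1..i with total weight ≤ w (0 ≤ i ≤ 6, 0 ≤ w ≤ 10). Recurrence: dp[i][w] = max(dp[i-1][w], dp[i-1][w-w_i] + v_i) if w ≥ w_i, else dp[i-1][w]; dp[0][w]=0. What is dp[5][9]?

40

i\w   0   1   2   3   4   5   6   7   8   9  10
  0   0   0   0   0   0   0   0   0   0   0   0
  1   0   0  12  12  12  12  12  12  12  12  12
  2   0   0  12  12  12  12  21  21  21  21  21
  3   0   0  12  12  12  12  21  21  21  21  21
  4   0   0  12  12  21  21  21  21  30  30  30
  5   0  10  12  22  22  31  31  31  31  40  40
  6   0  10  12  22  22  31  31  34  34  43  43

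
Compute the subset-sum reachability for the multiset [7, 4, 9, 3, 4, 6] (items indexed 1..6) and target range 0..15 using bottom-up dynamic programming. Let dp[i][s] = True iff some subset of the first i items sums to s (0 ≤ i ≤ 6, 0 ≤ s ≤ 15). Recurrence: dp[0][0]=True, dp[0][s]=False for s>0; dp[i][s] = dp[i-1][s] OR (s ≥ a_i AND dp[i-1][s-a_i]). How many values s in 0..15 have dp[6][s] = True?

i\s   0   1   2   3   4   5   6   7   8   9  10  11  12  13  14  15
  0   T   F   F   F   F   F   F   F   F   F   F   F   F   F   F   F
  1   T   F   F   F   F   F   F   T   F   F   F   F   F   F   F   F
  2   T   F   F   F   T   F   F   T   F   F   F   T   F   F   F   F
  3   T   F   F   F   T   F   F   T   F   T   F   T   F   T   F   F
  4   T   F   F   T   T   F   F   T   F   T   T   T   T   T   T   F
  5   T   F   F   T   T   F   F   T   T   T   T   T   T   T   T   T
  6   T   F   F   T   T   F   T   T   T   T   T   T   T   T   T   T

13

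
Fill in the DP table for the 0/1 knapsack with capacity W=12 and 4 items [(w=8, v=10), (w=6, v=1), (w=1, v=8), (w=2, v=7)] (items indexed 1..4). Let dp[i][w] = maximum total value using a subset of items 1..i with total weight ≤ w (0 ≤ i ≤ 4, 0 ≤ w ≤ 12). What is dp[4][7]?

i\w   0   1   2   3   4   5   6   7   8   9  10  11  12
  0   0   0   0   0   0   0   0   0   0   0   0   0   0
  1   0   0   0   0   0   0   0   0  10  10  10  10  10
  2   0   0   0   0   0   0   1   1  10  10  10  10  10
  3   0   8   8   8   8   8   8   9  10  18  18  18  18
  4   0   8   8  15  15  15  15  15  15  18  18  25  25

15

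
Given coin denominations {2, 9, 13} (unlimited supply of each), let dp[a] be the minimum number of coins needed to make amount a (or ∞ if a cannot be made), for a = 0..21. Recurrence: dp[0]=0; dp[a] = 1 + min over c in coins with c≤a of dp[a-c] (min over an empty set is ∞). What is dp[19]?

 a  0  1  2  3  4  5  6  7  8  9 10 11 12 13 14 15 16 17 18 19 20 21
dp  0  -  1  -  2  -  3  -  4  1  5  2  6  1  7  2  8  3  2  4  3  5
(- denotes ∞ / unreachable)

4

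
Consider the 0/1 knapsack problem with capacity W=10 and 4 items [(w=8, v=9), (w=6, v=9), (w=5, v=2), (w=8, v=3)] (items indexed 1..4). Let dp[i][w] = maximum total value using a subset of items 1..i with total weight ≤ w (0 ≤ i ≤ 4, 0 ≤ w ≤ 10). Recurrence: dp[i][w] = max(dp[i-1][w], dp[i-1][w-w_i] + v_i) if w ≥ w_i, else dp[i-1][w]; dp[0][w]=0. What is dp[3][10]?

i\w   0   1   2   3   4   5   6   7   8   9  10
  0   0   0   0   0   0   0   0   0   0   0   0
  1   0   0   0   0   0   0   0   0   9   9   9
  2   0   0   0   0   0   0   9   9   9   9   9
  3   0   0   0   0   0   2   9   9   9   9   9
  4   0   0   0   0   0   2   9   9   9   9   9

9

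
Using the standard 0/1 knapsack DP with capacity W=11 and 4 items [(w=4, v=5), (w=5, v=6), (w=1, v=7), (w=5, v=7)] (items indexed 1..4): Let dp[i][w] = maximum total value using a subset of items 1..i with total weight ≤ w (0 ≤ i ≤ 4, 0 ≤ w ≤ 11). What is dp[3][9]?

i\w   0   1   2   3   4   5   6   7   8   9  10  11
  0   0   0   0   0   0   0   0   0   0   0   0   0
  1   0   0   0   0   5   5   5   5   5   5   5   5
  2   0   0   0   0   5   6   6   6   6  11  11  11
  3   0   7   7   7   7  12  13  13  13  13  18  18
  4   0   7   7   7   7  12  14  14  14  14  19  20

13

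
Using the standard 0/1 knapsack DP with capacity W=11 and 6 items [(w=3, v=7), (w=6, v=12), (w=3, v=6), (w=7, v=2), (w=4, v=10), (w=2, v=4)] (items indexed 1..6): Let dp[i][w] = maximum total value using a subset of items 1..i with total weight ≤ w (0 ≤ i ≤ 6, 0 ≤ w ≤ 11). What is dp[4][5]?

7

i\w   0   1   2   3   4   5   6   7   8   9  10  11
  0   0   0   0   0   0   0   0   0   0   0   0   0
  1   0   0   0   7   7   7   7   7   7   7   7   7
  2   0   0   0   7   7   7  12  12  12  19  19  19
  3   0   0   0   7   7   7  13  13  13  19  19  19
  4   0   0   0   7   7   7  13  13  13  19  19  19
  5   0   0   0   7  10  10  13  17  17  19  23  23
  6   0   0   4   7  10  11  14  17  17  21  23  23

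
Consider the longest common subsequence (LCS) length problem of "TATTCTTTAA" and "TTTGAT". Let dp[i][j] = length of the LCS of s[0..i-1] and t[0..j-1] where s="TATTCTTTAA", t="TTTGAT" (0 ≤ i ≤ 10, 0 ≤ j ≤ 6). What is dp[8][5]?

   ''  T  T  T  G  A  T
''  0  0  0  0  0  0  0
 T  0  1  1  1  1  1  1
 A  0  1  1  1  1  2  2
 T  0  1  2  2  2  2  3
 T  0  1  2  3  3  3  3
 C  0  1  2  3  3  3  3
 T  0  1  2  3  3  3  4
 T  0  1  2  3  3  3  4
 T  0  1  2  3  3  3  4
 A  0  1  2  3  3  4  4
 A  0  1  2  3  3  4  4

3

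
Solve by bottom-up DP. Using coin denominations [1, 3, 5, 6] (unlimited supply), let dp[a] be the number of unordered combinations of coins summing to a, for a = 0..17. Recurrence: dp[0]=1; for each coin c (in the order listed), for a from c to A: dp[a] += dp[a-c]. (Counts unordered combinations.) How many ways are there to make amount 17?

26

after  coin     0     1     2     3     4     5     6     7     8     9    10    11    12    13    14    15    16    17
          1     1     1     1     1     1     1     1     1     1     1     1     1     1     1     1     1     1     1
          3     1     1     1     2     2     2     3     3     3     4     4     4     5     5     5     6     6     6
          5     1     1     1     2     2     3     4     4     5     6     7     8     9    10    11    13    14    15
          6     1     1     1     2     2     3     5     5     6     8     9    11    14    15    17    21    23    26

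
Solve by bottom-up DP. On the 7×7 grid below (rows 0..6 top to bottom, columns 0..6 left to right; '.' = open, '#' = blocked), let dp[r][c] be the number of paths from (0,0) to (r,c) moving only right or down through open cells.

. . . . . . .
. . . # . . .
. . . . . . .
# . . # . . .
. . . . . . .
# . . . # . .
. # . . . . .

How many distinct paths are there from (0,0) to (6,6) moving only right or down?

175

r\c   0   1   2   3   4   5   6
  0   1   1   1   1   1   1   1
  1   1   2   3   0   1   2   3
  2   1   3   6   6   7   9  12
  3   0   3   9   0   7  16  28
  4   0   3  12  12  19  35  63
  5   0   3  15  27   0  35  98
  6   0   0  15  42  42  77 175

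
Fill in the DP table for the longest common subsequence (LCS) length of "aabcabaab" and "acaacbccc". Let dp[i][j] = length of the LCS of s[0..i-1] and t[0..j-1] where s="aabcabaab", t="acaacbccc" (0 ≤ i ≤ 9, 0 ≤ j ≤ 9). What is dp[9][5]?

4

   ''  a  c  a  a  c  b  c  c  c
''  0  0  0  0  0  0  0  0  0  0
 a  0  1  1  1  1  1  1  1  1  1
 a  0  1  1  2  2  2  2  2  2  2
 b  0  1  1  2  2  2  3  3  3  3
 c  0  1  2  2  2  3  3  4  4  4
 a  0  1  2  3  3  3  3  4  4  4
 b  0  1  2  3  3  3  4  4  4  4
 a  0  1  2  3  4  4  4  4  4  4
 a  0  1  2  3  4  4  4  4  4  4
 b  0  1  2  3  4  4  5  5  5  5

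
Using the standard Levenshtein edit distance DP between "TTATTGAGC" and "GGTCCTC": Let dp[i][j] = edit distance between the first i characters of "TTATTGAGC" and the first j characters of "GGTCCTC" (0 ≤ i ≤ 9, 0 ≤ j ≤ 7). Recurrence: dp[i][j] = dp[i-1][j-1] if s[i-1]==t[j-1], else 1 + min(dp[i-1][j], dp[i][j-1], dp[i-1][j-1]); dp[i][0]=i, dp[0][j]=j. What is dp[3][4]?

3

   ''  G  G  T  C  C  T  C
''  0  1  2  3  4  5  6  7
 T  1  1  2  2  3  4  5  6
 T  2  2  2  2  3  4  4  5
 A  3  3  3  3  3  4  5  5
 T  4  4  4  3  4  4  4  5
 T  5  5  5  4  4  5  4  5
 G  6  5  5  5  5  5  5  5
 A  7  6  6  6  6  6  6  6
 G  8  7  6  7  7  7  7  7
 C  9  8  7  7  7  7  8  7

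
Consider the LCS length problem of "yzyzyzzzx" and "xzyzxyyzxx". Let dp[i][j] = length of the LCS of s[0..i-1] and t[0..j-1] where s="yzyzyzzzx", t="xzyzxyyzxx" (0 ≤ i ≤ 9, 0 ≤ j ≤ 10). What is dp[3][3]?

   ''  x  z  y  z  x  y  y  z  x  x
''  0  0  0  0  0  0  0  0  0  0  0
 y  0  0  0  1  1  1  1  1  1  1  1
 z  0  0  1  1  2  2  2  2  2  2  2
 y  0  0  1  2  2  2  3  3  3  3  3
 z  0  0  1  2  3  3  3  3  4  4  4
 y  0  0  1  2  3  3  4  4  4  4  4
 z  0  0  1  2  3  3  4  4  5  5  5
 z  0  0  1  2  3  3  4  4  5  5  5
 z  0  0  1  2  3  3  4  4  5  5  5
 x  0  1  1  2  3  4  4  4  5  6  6

2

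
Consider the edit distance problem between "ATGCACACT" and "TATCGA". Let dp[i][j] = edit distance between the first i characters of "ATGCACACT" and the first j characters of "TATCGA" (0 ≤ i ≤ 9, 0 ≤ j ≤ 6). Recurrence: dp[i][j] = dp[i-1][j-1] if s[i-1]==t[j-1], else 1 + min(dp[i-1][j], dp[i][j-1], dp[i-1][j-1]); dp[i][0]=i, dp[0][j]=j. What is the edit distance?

6

   ''  T  A  T  C  G  A
''  0  1  2  3  4  5  6
 A  1  1  1  2  3  4  5
 T  2  1  2  1  2  3  4
 G  3  2  2  2  2  2  3
 C  4  3  3  3  2  3  3
 A  5  4  3  4  3  3  3
 C  6  5  4  4  4  4  4
 A  7  6  5  5  5  5  4
 C  8  7  6  6  5  6  5
 T  9  8  7  6  6  6  6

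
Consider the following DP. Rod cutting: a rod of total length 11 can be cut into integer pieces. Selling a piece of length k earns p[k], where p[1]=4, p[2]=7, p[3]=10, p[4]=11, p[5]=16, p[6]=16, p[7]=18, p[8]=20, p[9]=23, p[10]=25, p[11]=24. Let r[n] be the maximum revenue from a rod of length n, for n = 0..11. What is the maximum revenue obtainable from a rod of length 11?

   n    0    1    2    3    4    5    6    7    8    9   10   11
r[n]    0    4    8   12   16   20   24   28   32   36   40   44

44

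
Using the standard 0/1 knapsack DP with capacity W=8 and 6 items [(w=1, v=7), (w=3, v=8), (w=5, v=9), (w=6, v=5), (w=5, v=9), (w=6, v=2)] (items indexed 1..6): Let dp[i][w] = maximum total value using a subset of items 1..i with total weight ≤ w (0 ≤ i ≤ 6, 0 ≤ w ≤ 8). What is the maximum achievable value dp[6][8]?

i\w   0   1   2   3   4   5   6   7   8
  0   0   0   0   0   0   0   0   0   0
  1   0   7   7   7   7   7   7   7   7
  2   0   7   7   8  15  15  15  15  15
  3   0   7   7   8  15  15  16  16  17
  4   0   7   7   8  15  15  16  16  17
  5   0   7   7   8  15  15  16  16  17
  6   0   7   7   8  15  15  16  16  17

17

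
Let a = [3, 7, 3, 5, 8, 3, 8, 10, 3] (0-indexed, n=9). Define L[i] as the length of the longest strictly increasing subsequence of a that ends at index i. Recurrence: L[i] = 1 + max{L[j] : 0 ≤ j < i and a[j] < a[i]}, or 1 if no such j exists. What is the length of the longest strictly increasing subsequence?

4

   i    0    1    2    3    4    5    6    7    8
a[i]    3    7    3    5    8    3    8   10    3
L[i]    1    2    1    2    3    1    3    4    1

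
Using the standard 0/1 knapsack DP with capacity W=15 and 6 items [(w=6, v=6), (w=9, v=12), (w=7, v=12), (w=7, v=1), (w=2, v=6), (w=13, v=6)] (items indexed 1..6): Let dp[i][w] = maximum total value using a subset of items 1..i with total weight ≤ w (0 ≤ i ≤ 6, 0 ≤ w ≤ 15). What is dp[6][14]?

i\w   0   1   2   3   4   5   6   7   8   9  10  11  12  13  14  15
  0   0   0   0   0   0   0   0   0   0   0   0   0   0   0   0   0
  1   0   0   0   0   0   0   6   6   6   6   6   6   6   6   6   6
  2   0   0   0   0   0   0   6   6   6  12  12  12  12  12  12  18
  3   0   0   0   0   0   0   6  12  12  12  12  12  12  18  18  18
  4   0   0   0   0   0   0   6  12  12  12  12  12  12  18  18  18
  5   0   0   6   6   6   6   6  12  12  18  18  18  18  18  18  24
  6   0   0   6   6   6   6   6  12  12  18  18  18  18  18  18  24

18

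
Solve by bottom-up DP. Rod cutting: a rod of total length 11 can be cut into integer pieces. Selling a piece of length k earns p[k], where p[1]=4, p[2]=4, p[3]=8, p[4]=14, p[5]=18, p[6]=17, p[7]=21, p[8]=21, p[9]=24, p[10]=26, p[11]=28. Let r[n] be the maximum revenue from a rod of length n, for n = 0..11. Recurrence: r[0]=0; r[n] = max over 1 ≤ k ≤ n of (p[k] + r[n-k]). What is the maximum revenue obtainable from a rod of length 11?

   n    0    1    2    3    4    5    6    7    8    9   10   11
r[n]    0    4    8   12   16   20   24   28   32   36   40   44

44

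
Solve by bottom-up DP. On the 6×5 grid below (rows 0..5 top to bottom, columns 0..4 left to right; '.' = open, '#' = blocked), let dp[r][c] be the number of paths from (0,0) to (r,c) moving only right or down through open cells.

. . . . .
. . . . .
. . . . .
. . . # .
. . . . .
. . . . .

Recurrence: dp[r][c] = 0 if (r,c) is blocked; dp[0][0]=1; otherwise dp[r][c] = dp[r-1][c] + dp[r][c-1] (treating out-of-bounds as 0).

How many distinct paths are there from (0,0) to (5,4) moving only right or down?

66

r\c   0   1   2   3   4
  0   1   1   1   1   1
  1   1   2   3   4   5
  2   1   3   6  10  15
  3   1   4  10   0  15
  4   1   5  15  15  30
  5   1   6  21  36  66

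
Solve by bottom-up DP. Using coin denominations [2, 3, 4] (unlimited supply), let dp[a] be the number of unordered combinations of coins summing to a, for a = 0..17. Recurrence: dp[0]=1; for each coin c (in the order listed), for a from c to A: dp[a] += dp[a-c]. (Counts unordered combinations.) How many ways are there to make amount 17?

8

after  coin     0     1     2     3     4     5     6     7     8     9    10    11    12    13    14    15    16    17
          2     1     0     1     0     1     0     1     0     1     0     1     0     1     0     1     0     1     0
          3     1     0     1     1     1     1     2     1     2     2     2     2     3     2     3     3     3     3
          4     1     0     1     1     2     1     3     2     4     3     5     4     7     5     8     7    10     8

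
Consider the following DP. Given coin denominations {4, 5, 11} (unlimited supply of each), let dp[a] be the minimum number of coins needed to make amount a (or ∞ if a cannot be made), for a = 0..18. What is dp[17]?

 a  0  1  2  3  4  5  6  7  8  9 10 11 12 13 14 15 16 17 18
dp  0  -  -  -  1  1  -  -  2  2  2  1  3  3  3  2  2  4  4
(- denotes ∞ / unreachable)

4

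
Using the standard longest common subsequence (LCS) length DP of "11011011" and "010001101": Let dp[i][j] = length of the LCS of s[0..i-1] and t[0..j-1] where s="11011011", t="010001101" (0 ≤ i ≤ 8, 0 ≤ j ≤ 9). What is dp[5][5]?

   ''  0  1  0  0  0  1  1  0  1
''  0  0  0  0  0  0  0  0  0  0
 1  0  0  1  1  1  1  1  1  1  1
 1  0  0  1  1  1  1  2  2  2  2
 0  0  1  1  2  2  2  2  2  3  3
 1  0  1  2  2  2  2  3  3  3  4
 1  0  1  2  2  2  2  3  4  4  4
 0  0  1  2  3  3  3  3  4  5  5
 1  0  1  2  3  3  3  4  4  5  6
 1  0  1  2  3  3  3  4  5  5  6

2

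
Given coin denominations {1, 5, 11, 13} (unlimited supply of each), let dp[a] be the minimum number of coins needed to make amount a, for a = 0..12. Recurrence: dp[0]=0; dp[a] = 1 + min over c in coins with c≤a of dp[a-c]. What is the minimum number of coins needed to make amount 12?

2

 a  0  1  2  3  4  5  6  7  8  9 10 11 12
dp  0  1  2  3  4  1  2  3  4  5  2  1  2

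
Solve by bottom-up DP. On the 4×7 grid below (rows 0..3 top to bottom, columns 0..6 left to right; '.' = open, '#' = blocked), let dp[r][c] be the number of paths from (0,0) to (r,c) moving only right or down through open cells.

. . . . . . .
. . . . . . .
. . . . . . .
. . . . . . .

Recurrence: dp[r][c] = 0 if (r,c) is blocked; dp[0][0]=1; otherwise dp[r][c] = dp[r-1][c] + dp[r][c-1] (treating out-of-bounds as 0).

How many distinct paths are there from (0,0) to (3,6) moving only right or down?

84

r\c   0   1   2   3   4   5   6
  0   1   1   1   1   1   1   1
  1   1   2   3   4   5   6   7
  2   1   3   6  10  15  21  28
  3   1   4  10  20  35  56  84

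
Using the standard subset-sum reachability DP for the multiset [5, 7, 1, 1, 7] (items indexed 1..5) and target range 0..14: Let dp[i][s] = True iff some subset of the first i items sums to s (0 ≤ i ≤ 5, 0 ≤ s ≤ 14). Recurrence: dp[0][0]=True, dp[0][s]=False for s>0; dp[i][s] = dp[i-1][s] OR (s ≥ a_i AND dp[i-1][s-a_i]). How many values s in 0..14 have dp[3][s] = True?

8

i\s   0   1   2   3   4   5   6   7   8   9  10  11  12  13  14
  0   T   F   F   F   F   F   F   F   F   F   F   F   F   F   F
  1   T   F   F   F   F   T   F   F   F   F   F   F   F   F   F
  2   T   F   F   F   F   T   F   T   F   F   F   F   T   F   F
  3   T   T   F   F   F   T   T   T   T   F   F   F   T   T   F
  4   T   T   T   F   F   T   T   T   T   T   F   F   T   T   T
  5   T   T   T   F   F   T   T   T   T   T   F   F   T   T   T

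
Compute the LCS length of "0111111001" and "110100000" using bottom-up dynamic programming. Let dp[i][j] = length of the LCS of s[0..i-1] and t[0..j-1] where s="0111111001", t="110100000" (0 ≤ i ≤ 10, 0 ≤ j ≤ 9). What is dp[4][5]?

   ''  1  1  0  1  0  0  0  0  0
''  0  0  0  0  0  0  0  0  0  0
 0  0  0  0  1  1  1  1  1  1  1
 1  0  1  1  1  2  2  2  2  2  2
 1  0  1  2  2  2  2  2  2  2  2
 1  0  1  2  2  3  3  3  3  3  3
 1  0  1  2  2  3  3  3  3  3  3
 1  0  1  2  2  3  3  3  3  3  3
 1  0  1  2  2  3  3  3  3  3  3
 0  0  1  2  3  3  4  4  4  4  4
 0  0  1  2  3  3  4  5  5  5  5
 1  0  1  2  3  4  4  5  5  5  5

3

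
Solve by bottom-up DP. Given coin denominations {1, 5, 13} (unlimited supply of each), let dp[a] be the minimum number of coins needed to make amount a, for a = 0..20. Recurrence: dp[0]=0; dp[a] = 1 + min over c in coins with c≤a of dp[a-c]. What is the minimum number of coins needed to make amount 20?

 a  0  1  2  3  4  5  6  7  8  9 10 11 12 13 14 15 16 17 18 19 20
dp  0  1  2  3  4  1  2  3  4  5  2  3  4  1  2  3  4  5  2  3  4

4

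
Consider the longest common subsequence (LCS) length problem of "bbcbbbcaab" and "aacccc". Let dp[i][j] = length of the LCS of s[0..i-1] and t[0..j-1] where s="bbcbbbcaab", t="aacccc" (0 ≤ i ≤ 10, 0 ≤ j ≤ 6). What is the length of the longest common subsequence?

2

   ''  a  a  c  c  c  c
''  0  0  0  0  0  0  0
 b  0  0  0  0  0  0  0
 b  0  0  0  0  0  0  0
 c  0  0  0  1  1  1  1
 b  0  0  0  1  1  1  1
 b  0  0  0  1  1  1  1
 b  0  0  0  1  1  1  1
 c  0  0  0  1  2  2  2
 a  0  1  1  1  2  2  2
 a  0  1  2  2  2  2  2
 b  0  1  2  2  2  2  2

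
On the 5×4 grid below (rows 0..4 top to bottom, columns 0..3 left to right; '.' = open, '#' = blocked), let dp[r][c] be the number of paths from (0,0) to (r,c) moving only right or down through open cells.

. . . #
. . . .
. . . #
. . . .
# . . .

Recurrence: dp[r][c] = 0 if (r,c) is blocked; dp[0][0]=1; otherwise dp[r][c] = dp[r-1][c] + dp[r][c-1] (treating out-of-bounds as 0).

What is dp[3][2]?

r\c   0   1   2   3
  0   1   1   1   0
  1   1   2   3   3
  2   1   3   6   0
  3   1   4  10  10
  4   0   4  14  24

10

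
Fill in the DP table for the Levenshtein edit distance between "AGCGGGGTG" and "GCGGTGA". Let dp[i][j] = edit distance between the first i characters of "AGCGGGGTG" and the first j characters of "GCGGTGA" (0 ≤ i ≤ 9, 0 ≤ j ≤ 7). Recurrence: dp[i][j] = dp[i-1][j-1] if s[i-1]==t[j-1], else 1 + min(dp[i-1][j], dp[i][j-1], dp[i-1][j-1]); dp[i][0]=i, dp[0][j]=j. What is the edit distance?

4

   ''  G  C  G  G  T  G  A
''  0  1  2  3  4  5  6  7
 A  1  1  2  3  4  5  6  6
 G  2  1  2  2  3  4  5  6
 C  3  2  1  2  3  4  5  6
 G  4  3  2  1  2  3  4  5
 G  5  4  3  2  1  2  3  4
 G  6  5  4  3  2  2  2  3
 G  7  6  5  4  3  3  2  3
 T  8  7  6  5  4  3  3  3
 G  9  8  7  6  5  4  3  4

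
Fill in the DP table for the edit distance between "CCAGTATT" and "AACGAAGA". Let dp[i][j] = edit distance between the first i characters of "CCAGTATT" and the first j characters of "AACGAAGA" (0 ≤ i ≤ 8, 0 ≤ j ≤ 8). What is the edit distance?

6

   ''  A  A  C  G  A  A  G  A
''  0  1  2  3  4  5  6  7  8
 C  1  1  2  2  3  4  5  6  7
 C  2  2  2  2  3  4  5  6  7
 A  3  2  2  3  3  3  4  5  6
 G  4  3  3  3  3  4  4  4  5
 T  5  4  4  4  4  4  5  5  5
 A  6  5  4  5  5  4  4  5  5
 T  7  6  5  5  6  5  5  5  6
 T  8  7  6  6  6  6  6  6  6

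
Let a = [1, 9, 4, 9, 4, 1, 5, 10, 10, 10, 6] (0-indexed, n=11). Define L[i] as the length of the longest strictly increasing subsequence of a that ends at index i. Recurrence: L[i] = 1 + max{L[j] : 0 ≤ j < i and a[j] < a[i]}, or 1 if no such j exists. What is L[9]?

4

   i    0    1    2    3    4    5    6    7    8    9   10
a[i]    1    9    4    9    4    1    5   10   10   10    6
L[i]    1    2    2    3    2    1    3    4    4    4    4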